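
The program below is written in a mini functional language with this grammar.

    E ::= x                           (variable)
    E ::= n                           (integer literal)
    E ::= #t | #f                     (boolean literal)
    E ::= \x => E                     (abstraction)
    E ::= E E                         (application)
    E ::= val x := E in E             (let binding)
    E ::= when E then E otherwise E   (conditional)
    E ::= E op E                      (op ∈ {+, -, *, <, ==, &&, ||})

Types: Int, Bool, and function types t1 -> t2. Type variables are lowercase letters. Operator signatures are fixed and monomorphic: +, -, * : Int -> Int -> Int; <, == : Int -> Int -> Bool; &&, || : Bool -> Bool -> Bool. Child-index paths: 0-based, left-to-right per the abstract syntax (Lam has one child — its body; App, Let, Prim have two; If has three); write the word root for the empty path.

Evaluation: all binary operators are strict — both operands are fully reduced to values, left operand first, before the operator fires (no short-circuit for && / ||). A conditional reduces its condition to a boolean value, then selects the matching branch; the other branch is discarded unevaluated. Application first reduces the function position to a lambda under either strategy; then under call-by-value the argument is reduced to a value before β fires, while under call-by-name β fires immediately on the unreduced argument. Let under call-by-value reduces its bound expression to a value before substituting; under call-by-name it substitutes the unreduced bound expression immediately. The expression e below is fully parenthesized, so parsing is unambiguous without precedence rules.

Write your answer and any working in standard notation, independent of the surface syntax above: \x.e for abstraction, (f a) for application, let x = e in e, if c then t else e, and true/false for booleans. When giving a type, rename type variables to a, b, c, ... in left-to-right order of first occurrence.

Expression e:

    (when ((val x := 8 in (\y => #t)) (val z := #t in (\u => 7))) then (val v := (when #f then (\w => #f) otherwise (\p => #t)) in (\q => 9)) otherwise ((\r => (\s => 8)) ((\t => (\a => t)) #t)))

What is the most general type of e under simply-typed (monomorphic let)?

Answer: a -> Int

Working:
let x : Int
\y._ : a -> Bool
let z : Bool
\u._ : b -> Int
  unify a -> Bool ~ (b -> Int) -> c
  unify a ~ b -> Int
  unify Bool ~ c
_ _ : Bool
  unify Bool ~ Bool
  unify Bool ~ Bool
\w._ : d -> Bool
\p._ : e -> Bool
  unify d -> Bool ~ e -> Bool
  unify d ~ e
  unify Bool ~ Bool
let v : e -> Bool
\q._ : f -> Int
\s._ : h -> Int
\r._ : g -> h -> Int
t : i
\a._ : j -> i
\t._ : i -> j -> i
  unify i -> j -> i ~ Bool -> k
  unify i ~ Bool
  unify j -> Bool ~ k
_ _ : j -> Bool
  unify g -> h -> Int ~ (j -> Bool) -> l
  unify g ~ j -> Bool
  unify h -> Int ~ l
_ _ : h -> Int
  unify f -> Int ~ h -> Int
  unify f ~ h
  unify Int ~ Int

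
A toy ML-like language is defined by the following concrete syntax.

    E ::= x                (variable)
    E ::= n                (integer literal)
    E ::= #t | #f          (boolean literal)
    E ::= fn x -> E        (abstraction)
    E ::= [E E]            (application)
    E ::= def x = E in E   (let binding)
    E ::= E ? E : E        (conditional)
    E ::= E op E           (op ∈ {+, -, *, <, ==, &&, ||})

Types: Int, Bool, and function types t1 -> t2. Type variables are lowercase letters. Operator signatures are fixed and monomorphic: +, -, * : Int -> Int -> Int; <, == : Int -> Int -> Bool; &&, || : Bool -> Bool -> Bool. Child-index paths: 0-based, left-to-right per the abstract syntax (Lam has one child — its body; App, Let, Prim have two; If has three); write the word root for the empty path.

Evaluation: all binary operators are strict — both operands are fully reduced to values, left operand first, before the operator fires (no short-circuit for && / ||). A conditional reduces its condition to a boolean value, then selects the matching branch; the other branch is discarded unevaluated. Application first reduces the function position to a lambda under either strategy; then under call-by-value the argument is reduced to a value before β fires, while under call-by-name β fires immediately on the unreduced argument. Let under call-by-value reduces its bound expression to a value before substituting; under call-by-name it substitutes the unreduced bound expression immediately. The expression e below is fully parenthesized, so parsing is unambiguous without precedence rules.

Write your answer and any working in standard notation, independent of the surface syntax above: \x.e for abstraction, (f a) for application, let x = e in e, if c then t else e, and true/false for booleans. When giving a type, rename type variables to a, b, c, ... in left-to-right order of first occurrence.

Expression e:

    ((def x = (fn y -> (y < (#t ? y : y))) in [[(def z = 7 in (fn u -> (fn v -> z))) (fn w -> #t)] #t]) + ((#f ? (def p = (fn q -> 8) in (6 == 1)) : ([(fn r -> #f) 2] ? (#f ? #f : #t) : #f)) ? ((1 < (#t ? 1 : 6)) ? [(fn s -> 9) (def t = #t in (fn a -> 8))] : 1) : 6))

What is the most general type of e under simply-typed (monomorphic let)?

Answer: Int

Derivation:
y : a
  unify a ~ Int
  unify Bool ~ Bool
y : Int
y : Int
  unify Int ~ Int
  unify Int ~ Int
\y._ : Int -> Bool
let x : Int -> Bool
let z : Int
z : Int
\v._ : c -> Int
\u._ : b -> c -> Int
\w._ : d -> Bool
  unify b -> c -> Int ~ (d -> Bool) -> e
  unify b ~ d -> Bool
  unify c -> Int ~ e
_ _ : c -> Int
  unify c -> Int ~ Bool -> f
  unify c ~ Bool
  unify Int ~ f
_ _ : Int
  unify Int ~ Int
  unify Bool ~ Bool
\q._ : g -> Int
let p : g -> Int
  unify Int ~ Int
  unify Int ~ Int
\r._ : h -> Bool
  unify h -> Bool ~ Int -> i
  unify h ~ Int
  unify Bool ~ i
_ _ : Bool
  unify Bool ~ Bool
  unify Bool ~ Bool
  unify Bool ~ Bool
  unify Bool ~ Bool
  unify Bool ~ Bool
  unify Bool ~ Bool
  unify Int ~ Int
  unify Bool ~ Bool
  unify Int ~ Int
  unify Int ~ Int
  unify Bool ~ Bool
\s._ : j -> Int
let t : Bool
\a._ : k -> Int
  unify j -> Int ~ (k -> Int) -> l
  unify j ~ k -> Int
  unify Int ~ l
_ _ : Int
  unify Int ~ Int
  unify Int ~ Int
  unify Int ~ Int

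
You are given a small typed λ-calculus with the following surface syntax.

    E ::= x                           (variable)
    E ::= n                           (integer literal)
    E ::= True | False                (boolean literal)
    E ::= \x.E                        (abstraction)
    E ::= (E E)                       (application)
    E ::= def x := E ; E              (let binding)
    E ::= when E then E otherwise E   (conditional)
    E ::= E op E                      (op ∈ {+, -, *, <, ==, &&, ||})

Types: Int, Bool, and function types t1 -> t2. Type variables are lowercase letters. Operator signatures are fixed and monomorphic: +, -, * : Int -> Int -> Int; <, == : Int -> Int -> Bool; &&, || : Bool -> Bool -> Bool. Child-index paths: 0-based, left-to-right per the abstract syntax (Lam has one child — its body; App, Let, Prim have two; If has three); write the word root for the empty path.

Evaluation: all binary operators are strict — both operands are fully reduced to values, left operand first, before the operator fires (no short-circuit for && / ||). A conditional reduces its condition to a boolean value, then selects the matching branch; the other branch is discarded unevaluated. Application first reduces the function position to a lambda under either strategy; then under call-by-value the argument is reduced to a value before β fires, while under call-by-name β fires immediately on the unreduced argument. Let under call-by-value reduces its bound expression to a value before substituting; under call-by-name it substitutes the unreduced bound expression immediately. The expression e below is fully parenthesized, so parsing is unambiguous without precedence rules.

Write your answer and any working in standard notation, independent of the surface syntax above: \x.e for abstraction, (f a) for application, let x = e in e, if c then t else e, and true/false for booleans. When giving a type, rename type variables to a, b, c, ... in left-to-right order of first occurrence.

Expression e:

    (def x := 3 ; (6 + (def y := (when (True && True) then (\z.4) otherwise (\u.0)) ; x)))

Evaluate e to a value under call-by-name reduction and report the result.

Derivation:
step 0: (let x = 3 in (6 + (let y = (if (true && true) then (\z.4) else (\u.0)) in x)))
step 1: [let@root] (6 + (let y = (if (true && true) then (\z.4) else (\u.0)) in 3))
step 2: [let@1] (6 + 3)
step 3: [delta@root] 9

Answer: 9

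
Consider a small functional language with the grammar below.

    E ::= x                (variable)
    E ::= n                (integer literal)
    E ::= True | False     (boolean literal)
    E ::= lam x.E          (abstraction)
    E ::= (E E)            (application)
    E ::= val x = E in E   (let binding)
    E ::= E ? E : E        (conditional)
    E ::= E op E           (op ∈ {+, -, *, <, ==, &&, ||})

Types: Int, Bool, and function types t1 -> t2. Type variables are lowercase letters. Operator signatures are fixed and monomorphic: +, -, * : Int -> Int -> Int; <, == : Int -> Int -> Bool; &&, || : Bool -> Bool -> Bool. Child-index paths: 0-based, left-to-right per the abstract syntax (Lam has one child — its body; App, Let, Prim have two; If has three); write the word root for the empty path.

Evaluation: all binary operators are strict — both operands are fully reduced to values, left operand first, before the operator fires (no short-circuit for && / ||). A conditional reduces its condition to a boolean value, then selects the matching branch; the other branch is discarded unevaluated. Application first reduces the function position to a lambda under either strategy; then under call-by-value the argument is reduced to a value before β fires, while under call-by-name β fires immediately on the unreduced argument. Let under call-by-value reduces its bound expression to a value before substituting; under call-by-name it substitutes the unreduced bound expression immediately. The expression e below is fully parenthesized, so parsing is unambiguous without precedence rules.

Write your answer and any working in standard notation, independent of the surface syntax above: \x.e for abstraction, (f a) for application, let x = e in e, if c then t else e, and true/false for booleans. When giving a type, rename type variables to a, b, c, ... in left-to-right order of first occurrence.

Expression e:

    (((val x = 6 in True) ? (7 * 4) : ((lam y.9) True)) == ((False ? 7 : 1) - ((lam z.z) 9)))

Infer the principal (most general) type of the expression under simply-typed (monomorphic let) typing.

Answer: Bool

Derivation:
let x : Int
  unify Bool ~ Bool
  unify Int ~ Int
  unify Int ~ Int
\y._ : a -> Int
  unify a -> Int ~ Bool -> b
  unify a ~ Bool
  unify Int ~ b
_ _ : Int
  unify Int ~ Int
  unify Int ~ Int
  unify Bool ~ Bool
  unify Int ~ Int
  unify Int ~ Int
z : c
\z._ : c -> c
  unify c -> c ~ Int -> d
  unify c ~ Int
  unify Int ~ d
_ _ : Int
  unify Int ~ Int
  unify Int ~ Int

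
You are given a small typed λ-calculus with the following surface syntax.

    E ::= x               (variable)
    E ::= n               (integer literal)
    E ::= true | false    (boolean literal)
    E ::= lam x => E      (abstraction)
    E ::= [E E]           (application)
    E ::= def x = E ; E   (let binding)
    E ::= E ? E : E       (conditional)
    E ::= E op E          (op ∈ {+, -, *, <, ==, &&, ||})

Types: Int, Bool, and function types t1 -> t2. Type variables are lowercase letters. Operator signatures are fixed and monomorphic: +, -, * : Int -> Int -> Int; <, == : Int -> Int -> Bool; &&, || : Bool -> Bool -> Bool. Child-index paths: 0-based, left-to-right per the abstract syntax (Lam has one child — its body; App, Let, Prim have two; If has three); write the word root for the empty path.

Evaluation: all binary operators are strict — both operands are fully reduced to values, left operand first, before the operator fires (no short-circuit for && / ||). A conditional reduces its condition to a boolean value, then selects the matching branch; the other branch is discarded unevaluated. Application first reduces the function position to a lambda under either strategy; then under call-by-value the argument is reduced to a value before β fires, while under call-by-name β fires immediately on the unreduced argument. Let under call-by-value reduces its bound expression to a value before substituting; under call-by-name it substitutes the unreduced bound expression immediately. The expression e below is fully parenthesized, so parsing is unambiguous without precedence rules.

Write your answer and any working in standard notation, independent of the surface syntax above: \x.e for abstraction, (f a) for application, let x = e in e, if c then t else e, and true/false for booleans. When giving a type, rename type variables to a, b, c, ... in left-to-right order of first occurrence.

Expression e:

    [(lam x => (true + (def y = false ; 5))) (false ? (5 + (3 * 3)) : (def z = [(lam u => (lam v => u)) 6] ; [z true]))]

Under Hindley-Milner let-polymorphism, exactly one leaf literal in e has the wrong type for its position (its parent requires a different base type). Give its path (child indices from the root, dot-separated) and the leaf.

Working:
  unify Bool ~ Int
  FAIL: mismatch Bool ~ Int

Answer: 0.0.0 : true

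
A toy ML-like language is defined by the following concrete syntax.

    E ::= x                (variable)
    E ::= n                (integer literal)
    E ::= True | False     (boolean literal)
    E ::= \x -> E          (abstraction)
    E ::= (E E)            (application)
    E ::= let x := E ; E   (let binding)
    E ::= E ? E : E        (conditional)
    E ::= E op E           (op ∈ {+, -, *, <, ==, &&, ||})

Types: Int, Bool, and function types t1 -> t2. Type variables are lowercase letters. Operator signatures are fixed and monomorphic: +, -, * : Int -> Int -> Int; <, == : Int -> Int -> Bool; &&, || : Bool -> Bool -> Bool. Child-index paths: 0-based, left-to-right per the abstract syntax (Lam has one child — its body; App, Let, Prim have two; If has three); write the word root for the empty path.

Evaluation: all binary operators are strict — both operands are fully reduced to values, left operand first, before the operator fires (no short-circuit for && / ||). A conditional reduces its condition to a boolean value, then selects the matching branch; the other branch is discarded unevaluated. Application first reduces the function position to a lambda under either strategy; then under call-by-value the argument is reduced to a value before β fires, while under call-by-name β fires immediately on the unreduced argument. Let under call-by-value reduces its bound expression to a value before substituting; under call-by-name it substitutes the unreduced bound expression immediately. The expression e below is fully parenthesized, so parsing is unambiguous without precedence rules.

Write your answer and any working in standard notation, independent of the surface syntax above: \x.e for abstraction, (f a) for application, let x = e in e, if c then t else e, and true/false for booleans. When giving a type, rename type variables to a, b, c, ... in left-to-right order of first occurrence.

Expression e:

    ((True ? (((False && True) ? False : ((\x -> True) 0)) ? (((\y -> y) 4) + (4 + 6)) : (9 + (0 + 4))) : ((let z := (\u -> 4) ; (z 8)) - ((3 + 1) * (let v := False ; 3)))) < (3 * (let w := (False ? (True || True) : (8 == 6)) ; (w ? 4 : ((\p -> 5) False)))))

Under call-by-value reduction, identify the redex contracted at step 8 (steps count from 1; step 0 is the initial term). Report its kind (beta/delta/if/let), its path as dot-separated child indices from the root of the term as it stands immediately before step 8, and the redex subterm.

Answer: delta at 0 : (4 + 10)

Trace:
step 0: ((if true then (if (if (false && true) then false else ((\x.true) 0)) then (((\y.y) 4) + (4 + 6)) else (9 + (0 + 4))) else ((let z = (\u.4) in (z 8)) - ((3 + 1) * (let v = false in 3)))) < (3 * (let w = (if false then (true || true) else (8 == 6)) in (if w then 4 else ((\p.5) false)))))
step 1: [if@0] ((if (if (false && true) then false else ((\x.true) 0)) then (((\y.y) 4) + (4 + 6)) else (9 + (0 + 4))) < (3 * (let w = (if false then (true || true) else (8 == 6)) in (if w then 4 else ((\p.5) false)))))
step 2: [delta@0.0.0] ((if (if false then false else ((\x.true) 0)) then (((\y.y) 4) + (4 + 6)) else (9 + (0 + 4))) < (3 * (let w = (if false then (true || true) else (8 == 6)) in (if w then 4 else ((\p.5) false)))))
step 3: [if@0.0] ((if ((\x.true) 0) then (((\y.y) 4) + (4 + 6)) else (9 + (0 + 4))) < (3 * (let w = (if false then (true || true) else (8 == 6)) in (if w then 4 else ((\p.5) false)))))
step 4: [beta@0.0] ((if true then (((\y.y) 4) + (4 + 6)) else (9 + (0 + 4))) < (3 * (let w = (if false then (true || true) else (8 == 6)) in (if w then 4 else ((\p.5) false)))))
step 5: [if@0] ((((\y.y) 4) + (4 + 6)) < (3 * (let w = (if false then (true || true) else (8 == 6)) in (if w then 4 else ((\p.5) false)))))
step 6: [beta@0.0] ((4 + (4 + 6)) < (3 * (let w = (if false then (true || true) else (8 == 6)) in (if w then 4 else ((\p.5) false)))))
step 7: [delta@0.1] ((4 + 10) < (3 * (let w = (if false then (true || true) else (8 == 6)) in (if w then 4 else ((\p.5) false)))))
step 8: [delta@0] (14 < (3 * (let w = (if false then (true || true) else (8 == 6)) in (if w then 4 else ((\p.5) false)))))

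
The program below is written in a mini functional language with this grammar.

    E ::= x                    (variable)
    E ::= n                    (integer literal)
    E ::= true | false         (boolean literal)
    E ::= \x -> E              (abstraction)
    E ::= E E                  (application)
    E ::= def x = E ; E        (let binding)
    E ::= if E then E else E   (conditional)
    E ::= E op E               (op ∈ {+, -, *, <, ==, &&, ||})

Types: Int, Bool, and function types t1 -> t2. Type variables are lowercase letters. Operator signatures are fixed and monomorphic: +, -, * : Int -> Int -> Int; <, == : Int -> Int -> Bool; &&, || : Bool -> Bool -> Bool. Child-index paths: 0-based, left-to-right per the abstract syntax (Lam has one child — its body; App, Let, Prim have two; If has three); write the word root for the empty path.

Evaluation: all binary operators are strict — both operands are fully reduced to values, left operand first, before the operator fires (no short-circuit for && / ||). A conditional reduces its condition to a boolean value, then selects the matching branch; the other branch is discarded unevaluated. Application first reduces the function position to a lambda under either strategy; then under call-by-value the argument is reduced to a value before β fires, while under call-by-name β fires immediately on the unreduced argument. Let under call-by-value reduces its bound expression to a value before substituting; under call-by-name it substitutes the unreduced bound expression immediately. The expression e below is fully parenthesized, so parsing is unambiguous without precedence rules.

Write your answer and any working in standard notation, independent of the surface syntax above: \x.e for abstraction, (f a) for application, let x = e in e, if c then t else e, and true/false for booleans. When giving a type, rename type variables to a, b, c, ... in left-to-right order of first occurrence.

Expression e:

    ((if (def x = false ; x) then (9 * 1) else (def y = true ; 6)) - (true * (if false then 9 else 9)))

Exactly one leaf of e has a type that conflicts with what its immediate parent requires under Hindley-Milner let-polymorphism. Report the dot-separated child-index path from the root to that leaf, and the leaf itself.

Answer: 1.0 : true

Trace:
let x : Bool
x : Bool
  unify Bool ~ Bool
  unify Int ~ Int
  unify Int ~ Int
let y : Bool
  unify Int ~ Int
  unify Int ~ Int
  unify Bool ~ Int
  FAIL: mismatch Bool ~ Int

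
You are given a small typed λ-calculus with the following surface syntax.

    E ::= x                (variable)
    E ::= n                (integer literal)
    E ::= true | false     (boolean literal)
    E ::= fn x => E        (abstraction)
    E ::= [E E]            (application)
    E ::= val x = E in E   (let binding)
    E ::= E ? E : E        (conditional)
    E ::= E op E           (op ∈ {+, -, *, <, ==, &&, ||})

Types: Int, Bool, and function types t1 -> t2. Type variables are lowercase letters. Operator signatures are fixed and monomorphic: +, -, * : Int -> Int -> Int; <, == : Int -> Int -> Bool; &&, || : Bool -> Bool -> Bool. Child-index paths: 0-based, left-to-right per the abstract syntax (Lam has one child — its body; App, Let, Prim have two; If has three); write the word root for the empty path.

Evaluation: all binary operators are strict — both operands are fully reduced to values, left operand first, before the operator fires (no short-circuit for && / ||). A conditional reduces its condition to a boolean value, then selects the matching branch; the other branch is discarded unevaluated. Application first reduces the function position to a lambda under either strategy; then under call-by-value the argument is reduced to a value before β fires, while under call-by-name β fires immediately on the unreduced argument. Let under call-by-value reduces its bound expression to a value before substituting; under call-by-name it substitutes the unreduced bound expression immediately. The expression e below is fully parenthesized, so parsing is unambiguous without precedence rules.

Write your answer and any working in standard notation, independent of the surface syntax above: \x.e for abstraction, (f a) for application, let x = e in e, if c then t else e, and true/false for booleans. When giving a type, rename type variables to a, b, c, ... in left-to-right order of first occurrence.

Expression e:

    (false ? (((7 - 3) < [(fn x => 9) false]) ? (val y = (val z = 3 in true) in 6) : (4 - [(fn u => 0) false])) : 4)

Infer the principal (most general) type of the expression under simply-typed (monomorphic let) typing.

Answer: Int

Working:
  unify Bool ~ Bool
  unify Int ~ Int
  unify Int ~ Int
  unify Int ~ Int
\x._ : a -> Int
  unify a -> Int ~ Bool -> b
  unify a ~ Bool
  unify Int ~ b
_ _ : Int
  unify Int ~ Int
  unify Bool ~ Bool
let z : Int
let y : Bool
  unify Int ~ Int
\u._ : c -> Int
  unify c -> Int ~ Bool -> d
  unify c ~ Bool
  unify Int ~ d
_ _ : Int
  unify Int ~ Int
  unify Int ~ Int
  unify Int ~ Int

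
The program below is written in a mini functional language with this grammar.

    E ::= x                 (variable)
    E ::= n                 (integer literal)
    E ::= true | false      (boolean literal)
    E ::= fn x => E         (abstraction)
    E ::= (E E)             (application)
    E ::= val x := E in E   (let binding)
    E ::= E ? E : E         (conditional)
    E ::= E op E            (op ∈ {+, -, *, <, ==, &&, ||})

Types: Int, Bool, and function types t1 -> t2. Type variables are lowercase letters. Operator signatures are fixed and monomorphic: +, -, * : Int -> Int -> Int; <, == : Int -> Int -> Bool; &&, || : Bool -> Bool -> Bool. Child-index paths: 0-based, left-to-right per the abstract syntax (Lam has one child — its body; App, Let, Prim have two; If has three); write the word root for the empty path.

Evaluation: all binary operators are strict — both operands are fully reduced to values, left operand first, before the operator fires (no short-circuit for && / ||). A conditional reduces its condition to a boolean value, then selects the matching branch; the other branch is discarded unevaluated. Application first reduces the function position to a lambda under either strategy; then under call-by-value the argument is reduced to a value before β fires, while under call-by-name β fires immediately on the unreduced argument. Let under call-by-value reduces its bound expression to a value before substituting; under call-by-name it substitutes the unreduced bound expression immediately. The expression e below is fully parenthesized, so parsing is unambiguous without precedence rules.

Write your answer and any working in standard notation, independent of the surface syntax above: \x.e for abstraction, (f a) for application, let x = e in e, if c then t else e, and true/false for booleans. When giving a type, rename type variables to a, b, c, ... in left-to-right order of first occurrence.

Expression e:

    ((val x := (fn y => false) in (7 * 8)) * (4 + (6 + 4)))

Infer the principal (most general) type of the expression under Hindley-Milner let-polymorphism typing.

Answer: Int

Working:
\y._ : a -> Bool
let x : forall. a -> Bool
  unify Int ~ Int
  unify Int ~ Int
  unify Int ~ Int
  unify Int ~ Int
  unify Int ~ Int
  unify Int ~ Int
  unify Int ~ Int
  unify Int ~ Int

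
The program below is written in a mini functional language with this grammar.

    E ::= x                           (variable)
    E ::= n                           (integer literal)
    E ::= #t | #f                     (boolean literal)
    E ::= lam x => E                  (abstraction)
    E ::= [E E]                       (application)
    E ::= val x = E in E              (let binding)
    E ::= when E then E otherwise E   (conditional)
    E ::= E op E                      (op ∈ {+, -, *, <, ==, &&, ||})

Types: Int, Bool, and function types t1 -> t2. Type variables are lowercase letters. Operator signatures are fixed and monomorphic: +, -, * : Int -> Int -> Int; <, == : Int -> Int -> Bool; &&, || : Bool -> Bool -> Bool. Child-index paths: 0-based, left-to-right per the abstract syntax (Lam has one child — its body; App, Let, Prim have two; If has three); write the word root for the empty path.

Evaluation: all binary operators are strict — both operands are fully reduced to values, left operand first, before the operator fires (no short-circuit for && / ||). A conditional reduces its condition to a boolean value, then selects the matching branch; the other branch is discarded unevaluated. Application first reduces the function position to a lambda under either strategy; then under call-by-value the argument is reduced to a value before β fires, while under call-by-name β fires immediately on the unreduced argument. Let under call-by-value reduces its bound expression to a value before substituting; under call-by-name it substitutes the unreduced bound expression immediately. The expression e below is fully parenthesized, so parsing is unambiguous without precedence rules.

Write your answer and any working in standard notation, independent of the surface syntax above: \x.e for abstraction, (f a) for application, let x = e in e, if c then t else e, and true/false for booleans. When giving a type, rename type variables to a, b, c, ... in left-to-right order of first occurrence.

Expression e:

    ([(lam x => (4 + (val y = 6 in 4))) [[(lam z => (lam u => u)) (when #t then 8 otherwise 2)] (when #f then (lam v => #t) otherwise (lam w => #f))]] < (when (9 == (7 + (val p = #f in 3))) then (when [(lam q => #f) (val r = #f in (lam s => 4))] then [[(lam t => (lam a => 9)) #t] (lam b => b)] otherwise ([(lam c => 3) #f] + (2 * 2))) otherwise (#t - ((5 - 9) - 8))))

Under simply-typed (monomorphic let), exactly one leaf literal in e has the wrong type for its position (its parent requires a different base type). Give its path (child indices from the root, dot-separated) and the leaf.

Derivation:
  unify Int ~ Int
let y : Int
  unify Int ~ Int
\x._ : a -> Int
u : c
\u._ : c -> c
\z._ : b -> c -> c
  unify Bool ~ Bool
  unify Int ~ Int
  unify b -> c -> c ~ Int -> d
  unify b ~ Int
  unify c -> c ~ d
_ _ : c -> c
  unify Bool ~ Bool
\v._ : e -> Bool
\w._ : f -> Bool
  unify e -> Bool ~ f -> Bool
  unify e ~ f
  unify Bool ~ Bool
  unify c -> c ~ (f -> Bool) -> g
  unify c ~ f -> Bool
  unify f -> Bool ~ g
_ _ : f -> Bool
  unify a -> Int ~ (f -> Bool) -> h
  unify a ~ f -> Bool
  unify Int ~ h
_ _ : Int
  unify Int ~ Int
  unify Int ~ Int
  unify Int ~ Int
let p : Bool
  unify Int ~ Int
  unify Int ~ Int
  unify Bool ~ Bool
\q._ : i -> Bool
let r : Bool
\s._ : j -> Int
  unify i -> Bool ~ (j -> Int) -> k
  unify i ~ j -> Int
  unify Bool ~ k
_ _ : Bool
  unify Bool ~ Bool
\a._ : m -> Int
\t._ : l -> m -> Int
  unify l -> m -> Int ~ Bool -> n
  unify l ~ Bool
  unify m -> Int ~ n
_ _ : m -> Int
b : o
\b._ : o -> o
  unify m -> Int ~ (o -> o) -> p
  unify m ~ o -> o
  unify Int ~ p
_ _ : Int
\c._ : q -> Int
  unify q -> Int ~ Bool -> r
  unify q ~ Bool
  unify Int ~ r
_ _ : Int
  unify Int ~ Int
  unify Int ~ Int
  unify Int ~ Int
  unify Int ~ Int
  unify Int ~ Int
  unify Bool ~ Int
  FAIL: mismatch Bool ~ Int

Answer: 1.2.0 : true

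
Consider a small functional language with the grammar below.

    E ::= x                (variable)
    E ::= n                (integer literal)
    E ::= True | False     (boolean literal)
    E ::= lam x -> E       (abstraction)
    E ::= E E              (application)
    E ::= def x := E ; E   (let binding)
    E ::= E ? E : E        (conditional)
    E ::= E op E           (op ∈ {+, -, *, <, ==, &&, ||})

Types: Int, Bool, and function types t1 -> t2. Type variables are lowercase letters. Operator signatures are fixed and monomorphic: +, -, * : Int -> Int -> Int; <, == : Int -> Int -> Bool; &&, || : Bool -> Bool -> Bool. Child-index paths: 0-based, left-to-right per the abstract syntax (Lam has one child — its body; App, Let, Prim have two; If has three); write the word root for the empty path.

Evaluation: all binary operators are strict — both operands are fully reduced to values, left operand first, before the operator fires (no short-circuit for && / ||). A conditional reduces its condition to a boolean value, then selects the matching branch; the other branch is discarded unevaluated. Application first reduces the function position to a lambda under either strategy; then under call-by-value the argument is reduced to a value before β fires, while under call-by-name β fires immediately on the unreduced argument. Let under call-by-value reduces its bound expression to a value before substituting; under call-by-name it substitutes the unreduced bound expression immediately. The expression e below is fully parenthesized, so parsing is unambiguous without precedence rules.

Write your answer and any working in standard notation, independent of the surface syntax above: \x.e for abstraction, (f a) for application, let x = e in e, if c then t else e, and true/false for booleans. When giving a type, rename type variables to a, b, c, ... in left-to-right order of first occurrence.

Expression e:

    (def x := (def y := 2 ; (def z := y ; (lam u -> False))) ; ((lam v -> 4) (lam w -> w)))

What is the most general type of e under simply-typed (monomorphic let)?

Answer: Int

Derivation:
let y : Int
y : Int
let z : Int
\u._ : a -> Bool
let x : a -> Bool
\v._ : b -> Int
w : c
\w._ : c -> c
  unify b -> Int ~ (c -> c) -> d
  unify b ~ c -> c
  unify Int ~ d
_ _ : Int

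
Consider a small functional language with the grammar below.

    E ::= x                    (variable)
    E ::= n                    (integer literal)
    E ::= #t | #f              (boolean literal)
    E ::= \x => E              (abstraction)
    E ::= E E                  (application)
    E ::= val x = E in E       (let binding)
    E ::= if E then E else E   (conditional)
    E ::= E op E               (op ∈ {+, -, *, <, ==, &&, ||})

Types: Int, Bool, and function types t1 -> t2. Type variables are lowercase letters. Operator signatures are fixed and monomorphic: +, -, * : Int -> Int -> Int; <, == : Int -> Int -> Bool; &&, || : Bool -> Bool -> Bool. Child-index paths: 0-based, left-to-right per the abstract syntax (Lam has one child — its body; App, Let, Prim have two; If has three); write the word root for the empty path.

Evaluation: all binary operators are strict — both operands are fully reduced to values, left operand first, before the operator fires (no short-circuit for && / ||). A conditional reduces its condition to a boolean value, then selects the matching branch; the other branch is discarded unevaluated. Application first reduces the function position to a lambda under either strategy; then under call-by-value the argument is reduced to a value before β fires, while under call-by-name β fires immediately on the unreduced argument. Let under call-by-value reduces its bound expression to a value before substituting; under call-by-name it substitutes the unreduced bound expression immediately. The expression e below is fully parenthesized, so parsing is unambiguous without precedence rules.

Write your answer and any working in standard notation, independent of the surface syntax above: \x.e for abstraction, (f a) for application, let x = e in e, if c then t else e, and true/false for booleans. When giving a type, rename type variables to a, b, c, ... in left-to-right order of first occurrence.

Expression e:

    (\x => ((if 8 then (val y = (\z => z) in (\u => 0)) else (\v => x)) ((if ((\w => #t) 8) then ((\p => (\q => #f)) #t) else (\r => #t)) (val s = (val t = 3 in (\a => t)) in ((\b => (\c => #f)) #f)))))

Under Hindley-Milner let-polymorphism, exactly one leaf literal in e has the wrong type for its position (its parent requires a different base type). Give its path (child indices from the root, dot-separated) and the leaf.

Answer: 0.0.0 : 8

Derivation:
  unify Int ~ Bool
  FAIL: mismatch Int ~ Bool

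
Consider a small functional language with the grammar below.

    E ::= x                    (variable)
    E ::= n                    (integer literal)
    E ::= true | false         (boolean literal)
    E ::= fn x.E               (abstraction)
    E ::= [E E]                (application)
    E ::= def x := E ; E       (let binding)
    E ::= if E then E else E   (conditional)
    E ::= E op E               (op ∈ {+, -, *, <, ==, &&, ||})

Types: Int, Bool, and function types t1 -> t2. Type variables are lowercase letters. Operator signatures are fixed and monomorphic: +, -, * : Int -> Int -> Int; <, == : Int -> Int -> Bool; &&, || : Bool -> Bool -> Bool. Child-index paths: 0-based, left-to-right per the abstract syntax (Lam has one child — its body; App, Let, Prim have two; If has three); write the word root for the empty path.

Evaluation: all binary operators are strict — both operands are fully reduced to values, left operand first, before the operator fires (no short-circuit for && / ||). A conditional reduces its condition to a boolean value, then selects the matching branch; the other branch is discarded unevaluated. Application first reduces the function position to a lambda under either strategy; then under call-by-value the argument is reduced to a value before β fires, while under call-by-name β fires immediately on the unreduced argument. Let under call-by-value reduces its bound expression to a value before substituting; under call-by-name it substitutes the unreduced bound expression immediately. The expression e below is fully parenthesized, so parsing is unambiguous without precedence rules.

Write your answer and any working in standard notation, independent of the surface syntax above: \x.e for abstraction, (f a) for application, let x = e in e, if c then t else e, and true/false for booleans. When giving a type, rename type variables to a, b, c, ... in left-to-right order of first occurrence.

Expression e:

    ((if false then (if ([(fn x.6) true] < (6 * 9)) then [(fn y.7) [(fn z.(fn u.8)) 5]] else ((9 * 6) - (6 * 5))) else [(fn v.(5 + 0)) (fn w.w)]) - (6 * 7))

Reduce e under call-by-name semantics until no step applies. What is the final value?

Answer: -37

Trace:
step 0: ((if false then (if (((\x.6) true) < (6 * 9)) then ((\y.7) ((\z.(\u.8)) 5)) else ((9 * 6) - (6 * 5))) else ((\v.(5 + 0)) (\w.w))) - (6 * 7))
step 1: [if@0] (((\v.(5 + 0)) (\w.w)) - (6 * 7))
step 2: [beta@0] ((5 + 0) - (6 * 7))
step 3: [delta@0] (5 - (6 * 7))
step 4: [delta@1] (5 - 42)
step 5: [delta@root] -37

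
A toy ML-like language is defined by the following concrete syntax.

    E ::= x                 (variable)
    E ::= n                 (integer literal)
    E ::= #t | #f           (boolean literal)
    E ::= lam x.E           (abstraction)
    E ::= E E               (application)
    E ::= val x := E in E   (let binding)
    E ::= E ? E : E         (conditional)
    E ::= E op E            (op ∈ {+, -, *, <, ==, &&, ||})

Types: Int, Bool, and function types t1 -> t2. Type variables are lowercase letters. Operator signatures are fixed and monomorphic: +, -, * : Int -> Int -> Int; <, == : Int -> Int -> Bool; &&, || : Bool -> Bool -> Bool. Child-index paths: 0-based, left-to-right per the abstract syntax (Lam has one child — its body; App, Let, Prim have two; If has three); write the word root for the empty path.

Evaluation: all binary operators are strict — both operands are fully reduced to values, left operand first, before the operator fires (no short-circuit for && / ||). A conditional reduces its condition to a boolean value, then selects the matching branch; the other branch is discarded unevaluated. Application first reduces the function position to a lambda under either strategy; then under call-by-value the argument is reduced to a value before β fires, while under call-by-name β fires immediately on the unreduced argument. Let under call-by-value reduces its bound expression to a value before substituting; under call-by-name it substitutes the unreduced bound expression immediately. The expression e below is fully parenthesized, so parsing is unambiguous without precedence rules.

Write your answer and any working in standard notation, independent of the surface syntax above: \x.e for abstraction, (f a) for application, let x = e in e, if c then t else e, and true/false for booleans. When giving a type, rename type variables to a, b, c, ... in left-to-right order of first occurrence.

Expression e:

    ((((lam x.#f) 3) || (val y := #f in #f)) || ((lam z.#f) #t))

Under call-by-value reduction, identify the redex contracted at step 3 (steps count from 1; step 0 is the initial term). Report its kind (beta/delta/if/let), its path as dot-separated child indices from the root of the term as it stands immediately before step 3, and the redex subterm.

Answer: delta at 0 : (false || false)

Trace:
step 0: ((((\x.false) 3) || (let y = false in false)) || ((\z.false) true))
step 1: [beta@0.0] ((false || (let y = false in false)) || ((\z.false) true))
step 2: [let@0.1] ((false || false) || ((\z.false) true))
step 3: [delta@0] (false || ((\z.false) true))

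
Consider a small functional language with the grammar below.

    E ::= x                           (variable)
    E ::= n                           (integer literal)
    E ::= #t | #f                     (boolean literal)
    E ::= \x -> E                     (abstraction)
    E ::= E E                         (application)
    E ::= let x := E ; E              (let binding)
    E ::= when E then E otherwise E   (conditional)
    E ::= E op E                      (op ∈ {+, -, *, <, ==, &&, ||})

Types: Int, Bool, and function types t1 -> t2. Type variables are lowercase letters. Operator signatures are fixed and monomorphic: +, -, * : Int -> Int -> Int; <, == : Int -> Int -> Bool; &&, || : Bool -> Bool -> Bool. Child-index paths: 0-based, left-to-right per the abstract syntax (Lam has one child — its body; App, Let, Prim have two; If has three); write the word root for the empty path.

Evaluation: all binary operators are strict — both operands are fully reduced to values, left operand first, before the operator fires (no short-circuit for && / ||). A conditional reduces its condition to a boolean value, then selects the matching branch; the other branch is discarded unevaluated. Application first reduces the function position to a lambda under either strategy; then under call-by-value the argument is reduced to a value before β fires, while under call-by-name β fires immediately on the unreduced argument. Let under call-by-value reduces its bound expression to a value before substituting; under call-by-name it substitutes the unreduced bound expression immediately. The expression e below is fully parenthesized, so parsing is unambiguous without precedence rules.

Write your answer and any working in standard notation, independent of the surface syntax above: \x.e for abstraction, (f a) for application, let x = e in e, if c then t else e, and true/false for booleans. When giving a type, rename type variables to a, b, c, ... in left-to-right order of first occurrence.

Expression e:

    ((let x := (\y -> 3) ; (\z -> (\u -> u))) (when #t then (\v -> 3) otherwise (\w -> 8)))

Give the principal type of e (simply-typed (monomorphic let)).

Working:
\y._ : a -> Int
let x : a -> Int
u : c
\u._ : c -> c
\z._ : b -> c -> c
  unify Bool ~ Bool
\v._ : d -> Int
\w._ : e -> Int
  unify d -> Int ~ e -> Int
  unify d ~ e
  unify Int ~ Int
  unify b -> c -> c ~ (e -> Int) -> f
  unify b ~ e -> Int
  unify c -> c ~ f
_ _ : c -> c

Answer: a -> a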